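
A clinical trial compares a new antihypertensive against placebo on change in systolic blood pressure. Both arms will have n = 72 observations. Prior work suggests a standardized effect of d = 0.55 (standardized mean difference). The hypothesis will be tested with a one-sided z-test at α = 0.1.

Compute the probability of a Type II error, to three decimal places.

Noncentrality parameter: δ = d·√(n/2) = 0.55 × √(72/2) = 3.3000
One-sided α = 0.1 → critical value z_{0.1} = 1.282.
Power = P(Z > 1.282 − δ) = Φ(2.018) = 0.9782.
Type II error: β = 1 − power = 1 − 0.9782 = 0.0218.

β ≈ 0.022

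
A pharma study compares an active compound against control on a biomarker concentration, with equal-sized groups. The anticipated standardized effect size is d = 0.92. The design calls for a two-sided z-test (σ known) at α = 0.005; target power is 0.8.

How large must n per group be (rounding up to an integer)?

Set Φ(δ − 2.807) = 0.8; then δ − 2.807 = Φ⁻¹(0.8) = 0.842, giving δ = 3.649.
(For δ > 0 the lower-tail rejection region contributes negligibly to power, so the one-term inversion is standard.)
δ = d·√(n/2) ⇒ n = 2(δ/d)² = 2 × (3.649 / 0.92)² = 31.46.
Round up to the next whole unit.

n = 32 per group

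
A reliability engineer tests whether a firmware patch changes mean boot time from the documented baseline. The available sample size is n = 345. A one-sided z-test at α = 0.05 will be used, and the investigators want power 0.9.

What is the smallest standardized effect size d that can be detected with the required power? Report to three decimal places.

Required noncentrality: δ = z_{0.05} + z_{0.10} = 1.645 + 1.282 = 2.926.
δ = d·√n ⇒ d = δ/√n = 2.926/√345 = 0.1576.

d ≈ 0.158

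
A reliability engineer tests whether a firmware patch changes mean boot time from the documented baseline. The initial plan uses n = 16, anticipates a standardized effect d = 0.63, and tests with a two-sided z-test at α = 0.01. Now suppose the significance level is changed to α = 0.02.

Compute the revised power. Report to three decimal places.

δ = d·√n = 0.63 × √16 = 2.5200 (unchanged). New critical value: z_{0.01} = 2.326.
Revised power = Φ(δ − 2.326) + Φ(−δ − 2.326) = Φ(0.194) + Φ(-4.846) = 0.5768 + 0.0000 = 0.5768.

Power ≈ 0.577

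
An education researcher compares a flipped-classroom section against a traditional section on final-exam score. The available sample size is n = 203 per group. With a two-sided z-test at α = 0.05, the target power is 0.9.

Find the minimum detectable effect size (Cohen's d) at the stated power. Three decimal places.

d ≈ 0.322

Required noncentrality: δ = z_{0.025} + z_{0.10} = 1.960 + 1.282 = 3.242.
(Lower-tail contribution to power is negligible for δ > 0.)
δ = d·√(n/2) ⇒ d = δ/√(n/2) = 3.242/√(203/2) = 0.3217.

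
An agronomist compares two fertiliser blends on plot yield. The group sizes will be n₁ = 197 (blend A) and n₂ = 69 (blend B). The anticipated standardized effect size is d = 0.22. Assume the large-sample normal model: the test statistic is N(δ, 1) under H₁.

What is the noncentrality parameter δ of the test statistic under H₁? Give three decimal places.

The noncentrality parameter scales effect size by the design's sample-size factor: δ = d / √(1/n₁ + 1/n₂) = 0.22 / √(1/197 + 1/69) = 1.5727

δ ≈ 1.573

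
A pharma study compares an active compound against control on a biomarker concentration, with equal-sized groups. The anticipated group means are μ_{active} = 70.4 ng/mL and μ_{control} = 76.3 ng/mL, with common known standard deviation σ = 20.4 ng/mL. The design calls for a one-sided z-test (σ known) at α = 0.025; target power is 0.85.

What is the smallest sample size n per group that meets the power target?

n = 215 per group

Standardized effect: d = |μ_{active} − μ_{control}| / σ = |70.4 − 76.3| / 20.4 = 0.2892
For power 0.85 need Φ(δ − z_{0.025}) = 0.85, so δ = z_{0.025} + z_{0.15} = 1.960 + 1.036 = 2.996.
δ = d·√(n/2) ⇒ n = 2(δ/d)² = 2 × (2.996 / 0.2892)² = 214.68.
Round up to the next whole unit.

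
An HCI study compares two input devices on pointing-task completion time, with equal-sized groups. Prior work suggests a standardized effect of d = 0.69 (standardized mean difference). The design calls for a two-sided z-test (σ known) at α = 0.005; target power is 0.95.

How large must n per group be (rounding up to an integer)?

n = 84 per group

For power 0.95 need Φ(δ − z_{0.0025}) = 0.95, so δ = z_{0.0025} + z_{0.05} = 2.807 + 1.645 = 4.452.
(The Φ(−δ − z_{α/2}) term is vanishingly small for δ > 0 and is dropped in the standard sample-size formula.)
δ = d·√(n/2) ⇒ n = 2(δ/d)² = 2 × (4.452 / 0.69)² = 83.26.
Rounding up, n = 84 per group.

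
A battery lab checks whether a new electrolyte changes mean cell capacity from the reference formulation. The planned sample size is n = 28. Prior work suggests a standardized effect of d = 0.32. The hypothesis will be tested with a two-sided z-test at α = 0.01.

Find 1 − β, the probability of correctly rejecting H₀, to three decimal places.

Power ≈ 0.189

Noncentrality parameter: δ = d·√n = 0.32 × √28 = 1.6933
Two-sided α = 0.01 → critical value z_{0.005} = 2.576.
Power = Φ(δ − 2.576) + Φ(−δ − 2.576) = Φ(-0.883) + Φ(-4.269) = 0.1887 + 0.0000 = 0.1887.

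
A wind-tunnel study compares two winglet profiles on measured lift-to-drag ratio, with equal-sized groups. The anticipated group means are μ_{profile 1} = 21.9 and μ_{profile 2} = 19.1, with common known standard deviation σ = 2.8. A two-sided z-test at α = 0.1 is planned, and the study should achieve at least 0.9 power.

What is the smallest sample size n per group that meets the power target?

Standardized effect: d = |μ_{profile 1} − μ_{profile 2}| / σ = |21.9 − 19.1| / 2.8 = 1.0000
For power 0.9 need Φ(δ − z_{0.05}) = 0.9, so δ = z_{0.05} + z_{0.10} = 1.645 + 1.282 = 2.926.
(For δ > 0 the lower-tail rejection region contributes negligibly to power, so the one-term inversion is standard.)
δ = d·√(n/2) ⇒ n = 2(δ/d)² = 2 × (2.926 / 1.0000)² = 17.13.
Rounding up, n = 18 per group.

n = 18 per group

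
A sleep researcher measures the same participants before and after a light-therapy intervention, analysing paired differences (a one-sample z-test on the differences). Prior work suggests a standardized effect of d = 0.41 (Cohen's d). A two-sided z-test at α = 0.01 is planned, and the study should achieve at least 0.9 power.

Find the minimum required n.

Set Φ(δ − 2.576) = 0.9; then δ − 2.576 = Φ⁻¹(0.9) = 1.282, giving δ = 3.857.
(The Φ(−δ − z_{α/2}) term is vanishingly small for δ > 0 and is dropped in the standard sample-size formula.)
δ = d·√n ⇒ n = (δ/d)² = (3.857 / 0.41)² = 88.52.
Rounding up, n = 89.

n = 89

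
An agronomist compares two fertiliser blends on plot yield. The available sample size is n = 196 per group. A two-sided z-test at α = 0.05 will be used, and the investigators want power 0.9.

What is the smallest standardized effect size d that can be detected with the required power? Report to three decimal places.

Need Φ(δ − 1.960) = 0.9, so δ = 1.960 + 1.282 = 3.242.
(Lower-tail contribution to power is negligible for δ > 0.)
δ = d·√(n/2) ⇒ d = δ/√(n/2) = 3.242/√(196/2) = 0.3274.

d ≈ 0.327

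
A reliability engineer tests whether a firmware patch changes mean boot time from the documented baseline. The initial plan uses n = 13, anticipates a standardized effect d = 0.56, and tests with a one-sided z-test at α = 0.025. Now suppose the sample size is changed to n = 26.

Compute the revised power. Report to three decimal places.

With n = 26: δ = d·√n = 0.56 × √26 = 2.8555. Critical value z_{0.025} = 1.960.
Revised power = P(Z > 1.960 − δ) = Φ(0.895) = 0.8147.

Power ≈ 0.815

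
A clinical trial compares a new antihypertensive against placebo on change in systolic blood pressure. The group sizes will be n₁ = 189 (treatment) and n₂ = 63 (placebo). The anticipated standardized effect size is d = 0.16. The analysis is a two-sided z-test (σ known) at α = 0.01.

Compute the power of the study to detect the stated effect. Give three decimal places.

Noncentrality parameter: δ = d / √(1/n₁ + 1/n₂) = 0.16 / √(1/189 + 1/63) = 1.0998
Critical value for a two-sided test at α = 0.01: z_{α/2} = 2.576.
Power = Φ(δ − 2.576) + Φ(−δ − 2.576) = Φ(-1.476) + Φ(-3.676) = 0.0700 + 0.0001 = 0.0701.

Power ≈ 0.070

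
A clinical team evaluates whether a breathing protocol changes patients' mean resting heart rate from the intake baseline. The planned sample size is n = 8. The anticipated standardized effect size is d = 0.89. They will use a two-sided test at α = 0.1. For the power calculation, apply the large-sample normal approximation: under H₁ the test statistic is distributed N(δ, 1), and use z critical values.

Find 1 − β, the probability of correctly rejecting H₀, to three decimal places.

Power ≈ 0.809

Noncentrality parameter: δ = d·√n = 0.89 × √8 = 2.5173
Critical value for a two-sided test at α = 0.1: z_{α/2} = 1.645.
Power = Φ(δ − 1.645) + Φ(−δ − 1.645) = Φ(0.872) + Φ(-4.162) = 0.8085 + 0.0000 = 0.8085.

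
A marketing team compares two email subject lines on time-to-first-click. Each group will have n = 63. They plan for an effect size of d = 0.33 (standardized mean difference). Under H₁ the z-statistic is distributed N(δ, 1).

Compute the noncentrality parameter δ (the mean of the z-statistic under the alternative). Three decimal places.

δ ≈ 1.852

The noncentrality parameter scales effect size by the design's sample-size factor: δ = d·√(n/2) = 0.33 × √(63/2) = 1.8521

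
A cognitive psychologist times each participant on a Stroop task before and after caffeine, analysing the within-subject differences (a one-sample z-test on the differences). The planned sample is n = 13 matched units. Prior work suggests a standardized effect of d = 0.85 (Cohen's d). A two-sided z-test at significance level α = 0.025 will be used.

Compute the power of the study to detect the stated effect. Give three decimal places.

Noncentrality parameter: λ = d·√n = 0.85 × √13 = 3.0647
Critical value for a two-sided test at α = 0.025: z_{α/2} = 2.241.
Power = Φ(λ − 2.241) + Φ(−λ − 2.241) = Φ(0.823) + Φ(-5.306) = 0.7948 + 0.0000 = 0.7948.

Power ≈ 0.795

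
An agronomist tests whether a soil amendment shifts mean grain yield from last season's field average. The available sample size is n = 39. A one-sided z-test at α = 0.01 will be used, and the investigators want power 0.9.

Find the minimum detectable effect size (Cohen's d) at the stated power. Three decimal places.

d ≈ 0.578

Required noncentrality: δ = z_{0.01} + z_{0.10} = 2.326 + 1.282 = 3.608.
δ = d·√n ⇒ d = δ/√n = 3.608/√39 = 0.5777.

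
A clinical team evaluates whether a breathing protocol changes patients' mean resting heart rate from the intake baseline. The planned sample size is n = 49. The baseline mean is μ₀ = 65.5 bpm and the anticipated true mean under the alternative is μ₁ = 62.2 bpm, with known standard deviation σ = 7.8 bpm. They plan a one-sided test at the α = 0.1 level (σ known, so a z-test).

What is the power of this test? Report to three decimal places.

Standardized effect: d = |μ₁ − μ₀| / σ = |62.2 − 65.5| / 7.8 = 0.4231
Noncentrality parameter: δ = d·√n = 0.4231 × √49 = 2.9615
Critical value for a one-sided test at α = 0.1: z_α = 1.282.
Power = Φ(δ − 1.282) = Φ(1.680) = 0.9535.

Power ≈ 0.954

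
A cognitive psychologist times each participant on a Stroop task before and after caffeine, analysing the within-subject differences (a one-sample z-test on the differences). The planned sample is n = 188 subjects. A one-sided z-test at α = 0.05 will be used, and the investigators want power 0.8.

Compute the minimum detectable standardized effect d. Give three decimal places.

d ≈ 0.181

Required noncentrality: δ = z_{0.05} + z_{0.20} = 1.645 + 0.842 = 2.486.
δ = d·√n ⇒ d = δ/√n = 2.486/√188 = 0.1813.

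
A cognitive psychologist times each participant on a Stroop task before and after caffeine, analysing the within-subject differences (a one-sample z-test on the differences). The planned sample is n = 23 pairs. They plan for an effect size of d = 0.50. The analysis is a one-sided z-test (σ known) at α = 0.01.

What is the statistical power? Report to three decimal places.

Power ≈ 0.529

Noncentrality parameter: δ = d·√n = 0.50 × √23 = 2.3979
One-sided α = 0.01 → critical value z_{0.01} = 2.326.
Power = Φ(δ − 2.326) = Φ(0.072) = 0.5285.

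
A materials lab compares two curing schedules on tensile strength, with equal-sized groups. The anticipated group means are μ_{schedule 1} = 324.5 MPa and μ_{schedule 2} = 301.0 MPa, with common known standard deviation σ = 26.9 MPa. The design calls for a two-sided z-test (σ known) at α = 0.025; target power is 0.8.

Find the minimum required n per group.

n = 25 per group

Standardized effect: d = |μ_{schedule 1} − μ_{schedule 2}| / σ = |324.5 − 301.0| / 26.9 = 0.8736
For power 0.8 need Φ(δ − z_{0.0125}) = 0.8, so δ = z_{0.0125} + z_{0.20} = 2.241 + 0.842 = 3.083.
(Ignoring the negligible lower-tail rejection probability gives the usual closed-form inversion.)
δ = d·√(n/2) ⇒ n = 2(δ/d)² = 2 × (3.083 / 0.8736)² = 24.91.
Round up to the next whole unit.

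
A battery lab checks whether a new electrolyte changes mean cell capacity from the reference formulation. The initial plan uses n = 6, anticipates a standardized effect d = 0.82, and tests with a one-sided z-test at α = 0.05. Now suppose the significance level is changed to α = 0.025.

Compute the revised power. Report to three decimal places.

δ = d·√n = 0.82 × √6 = 2.0086 (unchanged). New critical value: z_{0.025} = 1.960.
Revised power = Φ(δ − 1.960) = Φ(0.049) = 0.5194.

Power ≈ 0.519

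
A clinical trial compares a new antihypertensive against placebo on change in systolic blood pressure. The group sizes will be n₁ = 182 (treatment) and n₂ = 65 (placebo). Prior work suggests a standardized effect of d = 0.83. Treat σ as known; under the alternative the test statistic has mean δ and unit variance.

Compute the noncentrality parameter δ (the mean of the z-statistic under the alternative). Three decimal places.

The noncentrality parameter scales effect size by the design's sample-size factor: δ = d / √(1/n₁ + 1/n₂) = 0.83 / √(1/182 + 1/65) = 5.7441

δ ≈ 5.744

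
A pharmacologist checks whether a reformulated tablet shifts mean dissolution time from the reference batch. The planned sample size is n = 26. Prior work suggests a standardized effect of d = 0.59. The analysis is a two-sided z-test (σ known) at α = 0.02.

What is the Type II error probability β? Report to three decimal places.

β ≈ 0.248

Noncentrality parameter: δ = d·√n = 0.59 × √26 = 3.0084
Two-sided α = 0.02 → critical value z_{0.01} = 2.326.
Power = Φ(δ − 2.326) + Φ(−δ − 2.326) = Φ(0.682) + Φ(-5.335) = 0.7524 + 0.0000 = 0.7524.
Type II error: β = 1 − power = 1 − 0.7524 = 0.2476.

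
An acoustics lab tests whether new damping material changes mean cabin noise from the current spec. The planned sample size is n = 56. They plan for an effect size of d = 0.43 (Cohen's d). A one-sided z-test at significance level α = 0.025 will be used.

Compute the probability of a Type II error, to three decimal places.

Noncentrality parameter: δ = d·√n = 0.43 × √56 = 3.2178
One-sided α = 0.025 → critical value z_{0.025} = 1.960.
Power = P(Z > 1.960 − δ) = Φ(1.258) = 0.8958.
Type II error: β = 1 − power = 1 − 0.8958 = 0.1042.

β ≈ 0.104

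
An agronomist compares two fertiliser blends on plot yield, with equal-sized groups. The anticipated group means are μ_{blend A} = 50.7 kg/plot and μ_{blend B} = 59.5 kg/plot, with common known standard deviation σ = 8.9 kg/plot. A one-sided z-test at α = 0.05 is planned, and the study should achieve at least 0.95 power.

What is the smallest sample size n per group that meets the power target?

n = 23 per group

Standardized effect: d = |μ_{blend A} − μ_{blend B}| / σ = |50.7 − 59.5| / 8.9 = 0.9888
For power 0.95 need Φ(δ − z_{0.05}) = 0.95, so δ = z_{0.05} + z_{0.05} = 1.645 + 1.645 = 3.290.
δ = d·√(n/2) ⇒ n = 2(δ/d)² = 2 × (3.290 / 0.9888)² = 22.14.
Rounding up, n = 23 per group.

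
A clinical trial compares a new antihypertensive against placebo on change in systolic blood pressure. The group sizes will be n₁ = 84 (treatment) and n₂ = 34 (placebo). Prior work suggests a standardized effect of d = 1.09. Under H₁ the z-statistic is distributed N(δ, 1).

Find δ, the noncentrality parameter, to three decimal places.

δ = d / √(1/n₁ + 1/n₂) = 1.09 / √(1/84 + 1/34) = 5.3625

δ ≈ 5.362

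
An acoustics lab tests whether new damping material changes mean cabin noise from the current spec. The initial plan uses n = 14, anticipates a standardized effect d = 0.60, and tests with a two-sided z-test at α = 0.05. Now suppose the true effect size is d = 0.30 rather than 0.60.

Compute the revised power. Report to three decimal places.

With d = 0.30: δ = d·√n = 0.30 × √14 = 1.1225. Critical value z_{0.025} = 1.960.
Revised power = Φ(δ − 1.960) + Φ(−δ − 1.960) = Φ(-0.837) + Φ(-3.082) = 0.2012 + 0.0010 = 0.2022.

Power ≈ 0.202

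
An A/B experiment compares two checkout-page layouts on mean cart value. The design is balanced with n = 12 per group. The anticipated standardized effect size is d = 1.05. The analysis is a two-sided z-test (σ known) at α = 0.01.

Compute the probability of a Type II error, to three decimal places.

Noncentrality parameter: δ = d·√(n/2) = 1.05 × √(12/2) = 2.5720
Two-sided α = 0.01 → critical value z_{0.005} = 2.576.
Power = Φ(δ − 2.576) + Φ(−δ − 2.576) = Φ(-0.004) + Φ(-5.148) = 0.4985 + 0.0000 = 0.4985.
Type II error: β = 1 − power = 1 − 0.4985 = 0.5015.

β ≈ 0.502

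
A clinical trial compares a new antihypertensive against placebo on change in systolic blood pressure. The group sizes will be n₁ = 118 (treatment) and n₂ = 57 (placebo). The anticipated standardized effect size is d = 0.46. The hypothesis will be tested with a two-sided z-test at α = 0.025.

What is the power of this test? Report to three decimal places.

Power ≈ 0.729

Noncentrality parameter: δ = d / √(1/n₁ + 1/n₂) = 0.46 / √(1/118 + 1/57) = 2.8518
Critical value for a two-sided test at α = 0.025: z_{α/2} = 2.241.
Power = Φ(δ − 2.241) + Φ(−δ − 2.241) = Φ(0.610) + Φ(-5.093) = 0.7292 + 0.0000 = 0.7292.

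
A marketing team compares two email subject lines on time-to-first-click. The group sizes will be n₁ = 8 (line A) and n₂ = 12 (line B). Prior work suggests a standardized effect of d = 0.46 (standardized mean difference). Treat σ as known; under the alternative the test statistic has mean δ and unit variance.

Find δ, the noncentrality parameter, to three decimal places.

δ = d / √(1/n₁ + 1/n₂) = 0.46 / √(1/8 + 1/12) = 1.0078

δ ≈ 1.008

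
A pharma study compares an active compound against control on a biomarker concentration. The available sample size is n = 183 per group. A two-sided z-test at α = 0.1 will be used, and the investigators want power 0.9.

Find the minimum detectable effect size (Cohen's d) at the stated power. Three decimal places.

d ≈ 0.306

Required noncentrality: δ = z_{0.05} + z_{0.10} = 1.645 + 1.282 = 2.926.
(Lower-tail contribution to power is negligible for δ > 0.)
δ = d·√(n/2) ⇒ d = δ/√(n/2) = 2.926/√(183/2) = 0.3059.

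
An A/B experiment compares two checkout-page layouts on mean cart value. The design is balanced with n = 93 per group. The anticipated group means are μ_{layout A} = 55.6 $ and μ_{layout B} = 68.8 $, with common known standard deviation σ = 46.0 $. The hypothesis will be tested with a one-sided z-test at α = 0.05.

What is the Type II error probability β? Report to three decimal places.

Standardized effect: d = |μ_{layout A} − μ_{layout B}| / σ = |55.6 − 68.8| / 46.0 = 0.2870
Noncentrality parameter: δ = d·√(n/2) = 0.2870 × √(93/2) = 1.9568
One-sided α = 0.05 → critical value z_{0.05} = 1.645.
Power = P(Z > 1.645 − δ) = Φ(0.312) = 0.6225.
Type II error: β = 1 − power = 1 − 0.6225 = 0.3775.

β ≈ 0.378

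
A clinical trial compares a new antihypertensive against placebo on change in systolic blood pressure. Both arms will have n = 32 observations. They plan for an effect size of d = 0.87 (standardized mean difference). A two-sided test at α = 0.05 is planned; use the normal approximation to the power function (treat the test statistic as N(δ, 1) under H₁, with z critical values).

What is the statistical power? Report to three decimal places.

Noncentrality parameter: δ = d·√(n/2) = 0.87 × √(32/2) = 3.4800
Two-sided α = 0.05 → critical value z_{0.025} = 1.960.
Power = Φ(δ − 1.960) + Φ(−δ − 1.960) = Φ(1.520) + Φ(-5.440) = 0.9357 + 0.0000 = 0.9357.

Power ≈ 0.936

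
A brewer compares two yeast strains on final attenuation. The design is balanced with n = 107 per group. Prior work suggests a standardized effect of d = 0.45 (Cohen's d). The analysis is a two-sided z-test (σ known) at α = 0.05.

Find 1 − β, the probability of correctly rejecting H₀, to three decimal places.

Power ≈ 0.908

Noncentrality parameter: δ = d·√(n/2) = 0.45 × √(107/2) = 3.2915
Critical value for a two-sided test at α = 0.05: z_{α/2} = 1.960.
Power = Φ(δ − 1.960) + Φ(−δ − 1.960) = Φ(1.332) + Φ(-5.251) = 0.9085 + 0.0000 = 0.9085.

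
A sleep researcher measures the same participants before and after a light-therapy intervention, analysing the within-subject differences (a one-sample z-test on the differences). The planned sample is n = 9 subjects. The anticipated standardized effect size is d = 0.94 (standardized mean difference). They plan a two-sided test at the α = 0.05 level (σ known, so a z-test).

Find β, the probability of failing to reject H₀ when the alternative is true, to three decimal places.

β ≈ 0.195

Noncentrality parameter: λ = d·√n = 0.94 × √9 = 2.8200
Critical value for a two-sided test at α = 0.05: z_{α/2} = 1.960.
Power = Φ(λ − 1.960) + Φ(−λ − 1.960) = Φ(0.860) + Φ(-4.780) = 0.8051 + 0.0000 = 0.8051.
Type II error: β = 1 − power = 1 − 0.8051 = 0.1949.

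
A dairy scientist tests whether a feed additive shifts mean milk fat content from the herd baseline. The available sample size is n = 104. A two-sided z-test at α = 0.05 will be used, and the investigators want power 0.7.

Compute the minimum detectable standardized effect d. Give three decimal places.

Required noncentrality: δ = z_{0.025} + z_{0.30} = 1.960 + 0.524 = 2.484.
(Lower-tail contribution to power is negligible for δ > 0.)
δ = d·√n ⇒ d = δ/√n = 2.484/√104 = 0.2436.

d ≈ 0.244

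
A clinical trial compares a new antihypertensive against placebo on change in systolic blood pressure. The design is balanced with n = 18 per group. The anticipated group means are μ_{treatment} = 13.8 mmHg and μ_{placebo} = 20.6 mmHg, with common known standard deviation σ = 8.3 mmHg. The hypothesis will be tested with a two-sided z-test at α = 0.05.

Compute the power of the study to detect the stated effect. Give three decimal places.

Power ≈ 0.691

Standardized effect: d = |μ_{treatment} − μ_{placebo}| / σ = |13.8 − 20.6| / 8.3 = 0.8193
Noncentrality parameter: δ = d·√(n/2) = 0.8193 × √(18/2) = 2.4578
Two-sided α = 0.05 → critical value z_{0.025} = 1.960.
Power = Φ(δ − 1.960) + Φ(−δ − 1.960) = Φ(0.498) + Φ(-4.418) = 0.6907 + 0.0000 = 0.6907.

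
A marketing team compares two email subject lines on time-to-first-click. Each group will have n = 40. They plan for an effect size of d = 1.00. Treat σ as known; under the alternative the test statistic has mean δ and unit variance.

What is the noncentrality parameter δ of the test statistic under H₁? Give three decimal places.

δ ≈ 4.472

The noncentrality parameter scales effect size by the design's sample-size factor: δ = d·√(n/2) = 1.00 × √(40/2) = 4.4721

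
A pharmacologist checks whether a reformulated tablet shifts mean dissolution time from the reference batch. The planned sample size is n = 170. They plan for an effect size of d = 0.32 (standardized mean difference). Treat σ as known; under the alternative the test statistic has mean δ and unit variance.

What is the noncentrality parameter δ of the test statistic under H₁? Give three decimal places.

The noncentrality parameter scales effect size by the design's sample-size factor: δ = d·√n = 0.32 × √170 = 4.1723

δ ≈ 4.172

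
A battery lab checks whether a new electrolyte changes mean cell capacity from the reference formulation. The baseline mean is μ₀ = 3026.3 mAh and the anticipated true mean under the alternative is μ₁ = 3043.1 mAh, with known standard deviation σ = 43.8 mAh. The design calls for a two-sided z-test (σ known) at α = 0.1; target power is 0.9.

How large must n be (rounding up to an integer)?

Standardized effect: d = |μ₁ − μ₀| / σ = |3043.1 − 3026.3| / 43.8 = 0.3836
Set Φ(δ − 1.645) = 0.9; then δ − 1.645 = Φ⁻¹(0.9) = 1.282, giving δ = 2.926.
(For δ > 0 the lower-tail rejection region contributes negligibly to power, so the one-term inversion is standard.)
δ = d·√n ⇒ n = (δ/d)² = (2.926 / 0.3836)² = 58.21.
Round up to the next whole unit.

n = 59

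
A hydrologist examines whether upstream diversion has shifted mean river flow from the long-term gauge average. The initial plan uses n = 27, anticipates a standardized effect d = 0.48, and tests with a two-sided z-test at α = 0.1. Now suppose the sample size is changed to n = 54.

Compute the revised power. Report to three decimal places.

Power ≈ 0.970

With n = 54: δ = d·√n = 0.48 × √54 = 3.5273. Critical value z_{0.05} = 1.645.
Revised power = Φ(δ − 1.645) + Φ(−δ − 1.645) = Φ(1.882) + Φ(-5.172) = 0.9701 + 0.0000 = 0.9701.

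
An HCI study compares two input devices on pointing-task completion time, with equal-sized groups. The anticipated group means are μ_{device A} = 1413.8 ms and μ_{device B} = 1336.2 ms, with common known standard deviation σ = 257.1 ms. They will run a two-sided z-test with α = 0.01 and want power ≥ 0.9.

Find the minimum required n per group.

n = 327 per group

Standardized effect: d = |μ_{device A} − μ_{device B}| / σ = |1413.8 − 1336.2| / 257.1 = 0.3018
For power 0.9 need Φ(δ − z_{0.005}) = 0.9, so δ = z_{0.005} + z_{0.10} = 2.576 + 1.282 = 3.857.
(Ignoring the negligible lower-tail rejection probability gives the usual closed-form inversion.)
δ = d·√(n/2) ⇒ n = 2(δ/d)² = 2 × (3.857 / 0.3018)² = 326.66.
Round up to the next whole unit.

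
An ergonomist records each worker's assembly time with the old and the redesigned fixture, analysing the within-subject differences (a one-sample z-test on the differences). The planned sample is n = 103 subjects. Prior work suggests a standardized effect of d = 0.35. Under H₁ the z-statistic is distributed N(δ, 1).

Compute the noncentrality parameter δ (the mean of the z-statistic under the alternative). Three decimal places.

δ ≈ 3.552

δ = d·√n = 0.35 × √103 = 3.5521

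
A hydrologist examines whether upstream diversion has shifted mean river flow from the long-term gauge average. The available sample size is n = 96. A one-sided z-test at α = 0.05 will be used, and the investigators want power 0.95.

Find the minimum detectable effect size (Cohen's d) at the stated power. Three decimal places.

d ≈ 0.336

Need Φ(δ − 1.645) = 0.95, so δ = 1.645 + 1.645 = 3.290.
δ = d·√n ⇒ d = δ/√n = 3.290/√96 = 0.3358.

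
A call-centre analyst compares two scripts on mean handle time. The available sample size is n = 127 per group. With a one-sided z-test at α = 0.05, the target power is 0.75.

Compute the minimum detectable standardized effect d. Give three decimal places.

Need Φ(δ − 1.645) = 0.75, so δ = 1.645 + 0.674 = 2.319.
δ = d·√(n/2) ⇒ d = δ/√(n/2) = 2.319/√(127/2) = 0.2911.

d ≈ 0.291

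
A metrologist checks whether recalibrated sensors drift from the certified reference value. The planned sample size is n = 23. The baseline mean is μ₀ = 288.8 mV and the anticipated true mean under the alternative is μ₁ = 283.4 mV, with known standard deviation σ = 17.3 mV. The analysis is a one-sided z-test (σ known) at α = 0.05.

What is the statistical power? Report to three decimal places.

Standardized effect: d = |μ₁ − μ₀| / σ = |283.4 − 288.8| / 17.3 = 0.3121
Noncentrality parameter: δ = d·√n = 0.3121 × √23 = 1.4970
One-sided α = 0.05 → critical value z_{0.05} = 1.645.
Power = P(Z > 1.645 − δ) = Φ(-0.148) = 0.4412.

Power ≈ 0.441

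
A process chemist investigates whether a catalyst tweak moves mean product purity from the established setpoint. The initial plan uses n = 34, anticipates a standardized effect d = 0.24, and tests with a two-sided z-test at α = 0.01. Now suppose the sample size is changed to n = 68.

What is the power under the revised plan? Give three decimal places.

Power ≈ 0.275

With n = 68: δ = d·√n = 0.24 × √68 = 1.9791. Critical value z_{0.005} = 2.576.
Revised power = Φ(δ − 2.576) + Φ(−δ − 2.576) = Φ(-0.597) + Φ(-4.555) = 0.2753 + 0.0000 = 0.2753.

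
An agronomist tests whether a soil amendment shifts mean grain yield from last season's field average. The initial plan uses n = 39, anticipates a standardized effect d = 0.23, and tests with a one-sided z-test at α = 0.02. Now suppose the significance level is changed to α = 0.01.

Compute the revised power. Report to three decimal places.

δ = d·√n = 0.23 × √39 = 1.4363 (unchanged). New critical value: z_{0.01} = 2.326.
Revised power = Φ(δ − 2.326) = Φ(-0.890) = 0.1867.

Power ≈ 0.187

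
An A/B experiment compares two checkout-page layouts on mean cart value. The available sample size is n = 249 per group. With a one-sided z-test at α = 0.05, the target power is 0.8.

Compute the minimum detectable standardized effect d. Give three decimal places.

d ≈ 0.223

Need Φ(δ − 1.645) = 0.8, so δ = 1.645 + 0.842 = 2.486.
δ = d·√(n/2) ⇒ d = δ/√(n/2) = 2.486/√(249/2) = 0.2228.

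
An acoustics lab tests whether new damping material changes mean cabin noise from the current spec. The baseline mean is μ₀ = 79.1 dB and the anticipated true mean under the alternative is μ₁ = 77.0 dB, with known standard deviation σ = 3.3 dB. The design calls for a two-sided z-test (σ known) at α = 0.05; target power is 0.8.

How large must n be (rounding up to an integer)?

Standardized effect: d = |μ₁ − μ₀| / σ = |77.0 − 79.1| / 3.3 = 0.6364
For power 0.8 need Φ(δ − z_{0.025}) = 0.8, so δ = z_{0.025} + z_{0.20} = 1.960 + 0.842 = 2.802.
(The Φ(−δ − z_{α/2}) term is vanishingly small for δ > 0 and is dropped in the standard sample-size formula.)
δ = d·√n ⇒ n = (δ/d)² = (2.802 / 0.6364)² = 19.38.
Round up to the next whole unit.

n = 20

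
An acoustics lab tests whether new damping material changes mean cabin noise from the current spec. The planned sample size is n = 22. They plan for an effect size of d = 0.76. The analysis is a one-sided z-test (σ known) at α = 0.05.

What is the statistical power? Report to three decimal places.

Noncentrality parameter: δ = d·√n = 0.76 × √22 = 3.5647
Critical value for a one-sided test at α = 0.05: z_α = 1.645.
Power = P(Z > 1.645 − δ) = Φ(1.920) = 0.9726.

Power ≈ 0.973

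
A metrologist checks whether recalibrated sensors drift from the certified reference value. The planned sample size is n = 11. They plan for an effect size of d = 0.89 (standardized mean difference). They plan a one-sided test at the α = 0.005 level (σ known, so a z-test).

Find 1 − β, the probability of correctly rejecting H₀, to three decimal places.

Noncentrality parameter: δ = d·√n = 0.89 × √11 = 2.9518
Critical value for a one-sided test at α = 0.005: z_α = 2.576.
Power = Φ(δ − 2.576) = Φ(0.376) = 0.6465.

Power ≈ 0.647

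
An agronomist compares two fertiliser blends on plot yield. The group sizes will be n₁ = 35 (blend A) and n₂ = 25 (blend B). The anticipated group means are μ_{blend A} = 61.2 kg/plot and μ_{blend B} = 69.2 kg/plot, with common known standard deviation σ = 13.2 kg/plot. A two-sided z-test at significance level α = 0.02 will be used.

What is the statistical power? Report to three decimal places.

Standardized effect: d = |μ_{blend A} − μ_{blend B}| / σ = |61.2 − 69.2| / 13.2 = 0.6061
Noncentrality parameter: δ = d / √(1/n₁ + 1/n₂) = 0.6061 / √(1/35 + 1/25) = 2.3144
Critical value for a two-sided test at α = 0.02: z_{α/2} = 2.326.
Power = Φ(δ − 2.326) + Φ(−δ − 2.326) = Φ(-0.012) + Φ(-4.641) = 0.4952 + 0.0000 = 0.4952.

Power ≈ 0.495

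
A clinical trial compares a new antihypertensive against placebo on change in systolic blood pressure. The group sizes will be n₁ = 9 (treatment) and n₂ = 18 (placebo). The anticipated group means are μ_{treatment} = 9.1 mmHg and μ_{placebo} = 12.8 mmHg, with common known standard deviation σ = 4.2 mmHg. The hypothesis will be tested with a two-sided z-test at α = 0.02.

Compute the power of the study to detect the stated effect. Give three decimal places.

Power ≈ 0.433

Standardized effect: d = |μ_{treatment} − μ_{placebo}| / σ = |9.1 − 12.8| / 4.2 = 0.8810
Noncentrality parameter: δ = d / √(1/n₁ + 1/n₂) = 0.8810 / √(1/9 + 1/18) = 2.1579
Two-sided α = 0.02 → critical value z_{0.01} = 2.326.
Power = Φ(δ − 2.326) + Φ(−δ − 2.326) = Φ(-0.168) + Φ(-4.484) = 0.4331 + 0.0000 = 0.4331.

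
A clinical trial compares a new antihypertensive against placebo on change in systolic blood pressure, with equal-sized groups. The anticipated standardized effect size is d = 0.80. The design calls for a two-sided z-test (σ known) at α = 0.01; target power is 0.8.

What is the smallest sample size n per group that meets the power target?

Set Φ(δ − 2.576) = 0.8; then δ − 2.576 = Φ⁻¹(0.8) = 0.842, giving δ = 3.417.
(The Φ(−δ − z_{α/2}) term is vanishingly small for δ > 0 and is dropped in the standard sample-size formula.)
δ = d·√(n/2) ⇒ n = 2(δ/d)² = 2 × (3.417 / 0.80)² = 36.50.
Rounding up, n = 37 per group.

n = 37 per group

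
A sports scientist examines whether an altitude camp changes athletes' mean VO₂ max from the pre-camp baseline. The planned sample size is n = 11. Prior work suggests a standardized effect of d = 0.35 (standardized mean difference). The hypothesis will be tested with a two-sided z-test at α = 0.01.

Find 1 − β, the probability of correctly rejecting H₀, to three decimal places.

Noncentrality parameter: δ = d·√n = 0.35 × √11 = 1.1608
Critical value for a two-sided test at α = 0.01: z_{α/2} = 2.576.
Power = Φ(δ − 2.576) + Φ(−δ − 2.576) = Φ(-1.415) + Φ(-3.737) = 0.0785 + 0.0001 = 0.0786.

Power ≈ 0.079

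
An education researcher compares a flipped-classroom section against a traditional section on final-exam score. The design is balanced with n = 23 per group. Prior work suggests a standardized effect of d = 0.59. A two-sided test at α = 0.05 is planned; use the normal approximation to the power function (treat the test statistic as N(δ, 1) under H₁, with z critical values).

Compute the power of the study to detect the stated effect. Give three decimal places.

Power ≈ 0.516

Noncentrality parameter: λ = d·√(n/2) = 0.59 × √(23/2) = 2.0008
Critical value for a two-sided test at α = 0.05: z_{α/2} = 1.960.
Power = Φ(λ − 1.960) + Φ(−λ − 1.960) = Φ(0.041) + Φ(-3.961) = 0.5163 + 0.0000 = 0.5163.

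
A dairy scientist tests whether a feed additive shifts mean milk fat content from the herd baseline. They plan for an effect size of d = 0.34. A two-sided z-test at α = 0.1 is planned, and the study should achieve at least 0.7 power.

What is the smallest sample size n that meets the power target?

Set Φ(δ − 1.645) = 0.7; then δ − 1.645 = Φ⁻¹(0.7) = 0.524, giving δ = 2.169.
(For δ > 0 the lower-tail rejection region contributes negligibly to power, so the one-term inversion is standard.)
δ = d·√n ⇒ n = (δ/d)² = (2.169 / 0.34)² = 40.71.
Rounding up, n = 41.

n = 41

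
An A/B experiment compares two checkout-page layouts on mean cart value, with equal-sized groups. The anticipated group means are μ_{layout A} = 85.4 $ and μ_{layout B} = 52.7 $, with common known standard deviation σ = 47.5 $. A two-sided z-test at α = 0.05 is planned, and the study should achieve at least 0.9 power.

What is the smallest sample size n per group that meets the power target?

n = 45 per group

Standardized effect: d = |μ_{layout A} − μ_{layout B}| / σ = |85.4 − 52.7| / 47.5 = 0.6884
Set Φ(δ − 1.960) = 0.9; then δ − 1.960 = Φ⁻¹(0.9) = 1.282, giving δ = 3.242.
(Ignoring the negligible lower-tail rejection probability gives the usual closed-form inversion.)
δ = d·√(n/2) ⇒ n = 2(δ/d)² = 2 × (3.242 / 0.6884)² = 44.34.
Round up to the next whole unit.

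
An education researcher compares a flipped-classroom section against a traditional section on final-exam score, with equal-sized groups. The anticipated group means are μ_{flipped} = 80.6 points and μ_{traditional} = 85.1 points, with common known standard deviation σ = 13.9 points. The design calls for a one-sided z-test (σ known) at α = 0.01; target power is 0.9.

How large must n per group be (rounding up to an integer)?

n = 249 per group

Standardized effect: d = |μ_{flipped} − μ_{traditional}| / σ = |80.6 − 85.1| / 13.9 = 0.3237
For power 0.9 need Φ(δ − z_{0.01}) = 0.9, so δ = z_{0.01} + z_{0.10} = 2.326 + 1.282 = 3.608.
δ = d·√(n/2) ⇒ n = 2(δ/d)² = 2 × (3.608 / 0.3237)² = 248.40.
Round up to the next whole unit.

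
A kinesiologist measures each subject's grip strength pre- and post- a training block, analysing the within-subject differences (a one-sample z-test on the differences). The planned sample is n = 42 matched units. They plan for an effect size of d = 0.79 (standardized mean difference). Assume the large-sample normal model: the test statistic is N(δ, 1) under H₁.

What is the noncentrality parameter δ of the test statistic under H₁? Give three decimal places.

δ ≈ 5.120

δ = d·√n = 0.79 × √42 = 5.1198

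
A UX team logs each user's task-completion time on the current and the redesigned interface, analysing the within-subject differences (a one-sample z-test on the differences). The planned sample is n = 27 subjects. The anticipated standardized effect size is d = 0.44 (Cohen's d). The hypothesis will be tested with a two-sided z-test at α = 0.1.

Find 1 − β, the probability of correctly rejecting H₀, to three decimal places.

Power ≈ 0.739

Noncentrality parameter: λ = d·√n = 0.44 × √27 = 2.2863
Two-sided α = 0.1 → critical value z_{0.05} = 1.645.
Power = Φ(λ − 1.645) + Φ(−λ − 1.645) = Φ(0.641) + Φ(-3.931) = 0.7394 + 0.0000 = 0.7394.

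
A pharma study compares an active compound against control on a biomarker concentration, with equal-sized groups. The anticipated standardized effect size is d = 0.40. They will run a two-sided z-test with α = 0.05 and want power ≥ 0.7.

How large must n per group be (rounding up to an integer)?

Set Φ(δ − 1.960) = 0.7; then δ − 1.960 = Φ⁻¹(0.7) = 0.524, giving δ = 2.484.
(For δ > 0 the lower-tail rejection region contributes negligibly to power, so the one-term inversion is standard.)
δ = d·√(n/2) ⇒ n = 2(δ/d)² = 2 × (2.484 / 0.40)² = 77.15.
Rounding up, n = 78 per group.

n = 78 per group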